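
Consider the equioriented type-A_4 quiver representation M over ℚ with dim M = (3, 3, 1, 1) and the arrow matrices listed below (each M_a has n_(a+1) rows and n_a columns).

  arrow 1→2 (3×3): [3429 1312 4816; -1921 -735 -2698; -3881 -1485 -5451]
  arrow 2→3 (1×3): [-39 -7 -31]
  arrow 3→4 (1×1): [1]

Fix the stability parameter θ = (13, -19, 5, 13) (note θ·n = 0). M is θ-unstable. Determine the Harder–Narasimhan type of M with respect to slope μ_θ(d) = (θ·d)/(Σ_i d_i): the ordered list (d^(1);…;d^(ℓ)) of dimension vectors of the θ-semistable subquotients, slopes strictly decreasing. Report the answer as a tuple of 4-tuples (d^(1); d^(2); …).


Barcode: M ≅ I[1,2]^2, I[1,4]. HN layers by μ_θ (3 steps, strictly decreasing):
  μ^(1)=13; μ^(2)=5; μ^(3)=-3

((0, 0, 0, 1); (0, 0, 1, 0); (3, 3, 0, 0))


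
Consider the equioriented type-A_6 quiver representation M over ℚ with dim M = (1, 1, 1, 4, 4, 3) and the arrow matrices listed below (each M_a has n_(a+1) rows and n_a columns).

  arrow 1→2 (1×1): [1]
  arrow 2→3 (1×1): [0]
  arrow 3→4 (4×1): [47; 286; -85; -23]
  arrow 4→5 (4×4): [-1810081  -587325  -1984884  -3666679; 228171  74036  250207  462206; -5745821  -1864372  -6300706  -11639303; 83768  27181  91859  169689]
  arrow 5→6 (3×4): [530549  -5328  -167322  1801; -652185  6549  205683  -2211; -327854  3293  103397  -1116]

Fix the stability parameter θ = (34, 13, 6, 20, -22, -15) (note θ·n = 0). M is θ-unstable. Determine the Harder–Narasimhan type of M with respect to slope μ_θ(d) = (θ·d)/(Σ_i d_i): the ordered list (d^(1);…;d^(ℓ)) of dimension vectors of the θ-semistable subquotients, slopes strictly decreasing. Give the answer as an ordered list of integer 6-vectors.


Barcode: M ≅ I[1,2], I[3,4], I[4,5], I[4,6]^2, I[5,5], I[6,6]. HN layers by μ_θ (7 steps, strictly decreasing):
  μ^(1)=47/2; μ^(2)=20; μ^(3)=6; μ^(4)=-1; μ^(5)=-17/3; μ^(6)=-15; μ^(7)=-22

((1, 1, 0, 0, 0, 0); (0, 0, 0, 1, 0, 0); (0, 0, 1, 0, 0, 0); (0, 0, 0, 1, 1, 0); (0, 0, 0, 2, 2, 2); (0, 0, 0, 0, 0, 1); (0, 0, 0, 0, 1, 0))


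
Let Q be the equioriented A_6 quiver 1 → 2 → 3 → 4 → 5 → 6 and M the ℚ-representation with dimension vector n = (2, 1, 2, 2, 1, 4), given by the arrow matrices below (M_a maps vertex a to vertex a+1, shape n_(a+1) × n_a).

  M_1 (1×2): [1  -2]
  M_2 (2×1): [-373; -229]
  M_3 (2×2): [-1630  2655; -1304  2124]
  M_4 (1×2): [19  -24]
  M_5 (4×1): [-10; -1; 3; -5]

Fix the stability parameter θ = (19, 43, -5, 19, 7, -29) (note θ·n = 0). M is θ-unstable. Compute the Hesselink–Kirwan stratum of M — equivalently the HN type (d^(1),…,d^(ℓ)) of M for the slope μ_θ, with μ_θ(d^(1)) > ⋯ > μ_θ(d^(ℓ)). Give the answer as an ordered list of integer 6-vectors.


Barcode: M ≅ I[1,1], I[1,6], I[3,3], I[4,4], I[6,6]^3. HN layers by μ_θ (4 steps, strictly decreasing):
  μ^(1)=19; μ^(2)=9; μ^(3)=-5; μ^(4)=-29

((1, 0, 0, 1, 0, 0); (1, 1, 1, 1, 1, 1); (0, 0, 1, 0, 0, 0); (0, 0, 0, 0, 0, 3))


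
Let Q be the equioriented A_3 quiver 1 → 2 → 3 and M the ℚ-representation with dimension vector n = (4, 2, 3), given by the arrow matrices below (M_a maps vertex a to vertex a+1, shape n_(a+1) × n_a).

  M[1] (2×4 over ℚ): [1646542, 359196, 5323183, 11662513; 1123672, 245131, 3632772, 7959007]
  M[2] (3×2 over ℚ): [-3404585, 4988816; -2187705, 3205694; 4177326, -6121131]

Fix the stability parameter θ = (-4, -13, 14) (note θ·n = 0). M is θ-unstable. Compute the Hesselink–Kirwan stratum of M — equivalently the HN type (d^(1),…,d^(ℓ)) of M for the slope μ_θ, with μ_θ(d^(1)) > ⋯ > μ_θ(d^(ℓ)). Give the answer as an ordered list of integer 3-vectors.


Barcode: M ≅ I[1,1]^2, I[1,3]^2, I[3,3]. HN layers by μ_θ (3 steps, strictly decreasing):
  μ^(1)=14; μ^(2)=-4; μ^(3)=-17/2

((0, 0, 3); (2, 0, 0); (2, 2, 0))


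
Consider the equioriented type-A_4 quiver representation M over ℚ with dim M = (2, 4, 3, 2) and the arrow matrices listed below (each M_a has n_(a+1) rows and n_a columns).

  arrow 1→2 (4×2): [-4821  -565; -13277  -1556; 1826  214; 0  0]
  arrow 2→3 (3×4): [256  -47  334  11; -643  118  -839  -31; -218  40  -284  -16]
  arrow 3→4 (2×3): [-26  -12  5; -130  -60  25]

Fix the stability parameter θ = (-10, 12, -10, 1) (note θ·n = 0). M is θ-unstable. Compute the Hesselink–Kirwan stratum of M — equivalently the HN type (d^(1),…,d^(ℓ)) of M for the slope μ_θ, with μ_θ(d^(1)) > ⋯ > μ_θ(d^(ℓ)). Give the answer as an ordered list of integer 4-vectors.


Barcode: M ≅ I[1,3], I[1,4], I[2,2], I[2,3], I[4,4]. HN layers by μ_θ (3 steps, strictly decreasing):
  μ^(1)=12; μ^(2)=1; μ^(3)=-10

((0, 1, 0, 0); (0, 3, 3, 2); (2, 0, 0, 0))


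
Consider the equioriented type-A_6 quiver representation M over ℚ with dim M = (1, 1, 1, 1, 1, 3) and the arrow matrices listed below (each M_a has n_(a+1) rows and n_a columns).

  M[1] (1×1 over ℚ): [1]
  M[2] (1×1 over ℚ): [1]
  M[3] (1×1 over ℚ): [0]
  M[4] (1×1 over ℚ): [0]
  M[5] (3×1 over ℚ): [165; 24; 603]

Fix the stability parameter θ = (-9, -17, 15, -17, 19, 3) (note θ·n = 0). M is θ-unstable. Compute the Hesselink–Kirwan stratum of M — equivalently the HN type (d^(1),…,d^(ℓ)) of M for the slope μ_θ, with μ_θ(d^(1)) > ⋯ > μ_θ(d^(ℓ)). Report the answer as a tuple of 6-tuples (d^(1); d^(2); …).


Via rank(M_{q-1}∘⋯∘M_p): M ≅ I[1,3], I[4,4], I[5,6], I[6,6]^2.
μ_θ-semistable layers: μ^(1)=15; μ^(2)=11; μ^(3)=3; μ^(4)=-13; μ^(5)=-17

((0, 0, 1, 0, 0, 0); (0, 0, 0, 0, 1, 1); (0, 0, 0, 0, 0, 2); (1, 1, 0, 0, 0, 0); (0, 0, 0, 1, 0, 0))


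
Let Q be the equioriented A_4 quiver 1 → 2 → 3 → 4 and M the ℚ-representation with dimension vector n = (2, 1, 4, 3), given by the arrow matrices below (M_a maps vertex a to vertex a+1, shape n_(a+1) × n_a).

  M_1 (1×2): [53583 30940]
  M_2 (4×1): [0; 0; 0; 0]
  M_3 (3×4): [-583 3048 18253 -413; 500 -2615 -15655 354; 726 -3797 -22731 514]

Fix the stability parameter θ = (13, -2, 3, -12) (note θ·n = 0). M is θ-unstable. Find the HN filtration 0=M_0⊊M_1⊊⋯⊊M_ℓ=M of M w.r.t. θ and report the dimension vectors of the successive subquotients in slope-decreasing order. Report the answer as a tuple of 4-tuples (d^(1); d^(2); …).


Interval decomposition of M: I[1,1], I[1,2], I[3,3], I[3,4]^3.
HN type (ℓ=4): μ^(1)=13; μ^(2)=11/2; μ^(3)=3; μ^(4)=-9/2

((1, 0, 0, 0); (1, 1, 0, 0); (0, 0, 1, 0); (0, 0, 3, 3))


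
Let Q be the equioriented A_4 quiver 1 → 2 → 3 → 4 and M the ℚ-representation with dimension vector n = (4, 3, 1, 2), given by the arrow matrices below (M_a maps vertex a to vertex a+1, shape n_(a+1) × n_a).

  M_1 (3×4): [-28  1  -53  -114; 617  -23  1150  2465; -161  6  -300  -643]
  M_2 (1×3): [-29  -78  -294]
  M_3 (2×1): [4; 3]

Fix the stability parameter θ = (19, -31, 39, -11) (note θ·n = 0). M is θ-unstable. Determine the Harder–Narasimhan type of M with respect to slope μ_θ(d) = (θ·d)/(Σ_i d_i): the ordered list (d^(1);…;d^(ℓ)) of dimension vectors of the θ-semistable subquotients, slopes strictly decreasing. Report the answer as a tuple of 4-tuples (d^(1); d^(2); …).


Via rank(M_{q-1}∘⋯∘M_p): M ≅ I[1,1], I[1,2]^2, I[1,4], I[4,4].
μ_θ-semistable layers: μ^(1)=19; μ^(2)=14; μ^(3)=-6; μ^(4)=-11

((1, 0, 0, 0); (0, 0, 1, 1); (3, 3, 0, 0); (0, 0, 0, 1))


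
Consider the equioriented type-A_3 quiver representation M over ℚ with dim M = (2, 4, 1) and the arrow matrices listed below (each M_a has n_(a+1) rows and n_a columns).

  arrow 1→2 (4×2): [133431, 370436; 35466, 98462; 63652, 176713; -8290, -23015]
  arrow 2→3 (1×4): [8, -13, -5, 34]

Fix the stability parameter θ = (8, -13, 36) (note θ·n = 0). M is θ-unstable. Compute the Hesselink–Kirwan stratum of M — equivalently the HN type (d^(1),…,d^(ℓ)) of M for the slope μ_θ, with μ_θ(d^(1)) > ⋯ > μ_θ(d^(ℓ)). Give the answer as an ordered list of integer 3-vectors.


Via rank(M_{q-1}∘⋯∘M_p): M ≅ I[1,2], I[1,3], I[2,2]^2.
μ_θ-semistable layers: μ^(1)=36; μ^(2)=-5/2; μ^(3)=-13

((0, 0, 1); (2, 2, 0); (0, 2, 0))


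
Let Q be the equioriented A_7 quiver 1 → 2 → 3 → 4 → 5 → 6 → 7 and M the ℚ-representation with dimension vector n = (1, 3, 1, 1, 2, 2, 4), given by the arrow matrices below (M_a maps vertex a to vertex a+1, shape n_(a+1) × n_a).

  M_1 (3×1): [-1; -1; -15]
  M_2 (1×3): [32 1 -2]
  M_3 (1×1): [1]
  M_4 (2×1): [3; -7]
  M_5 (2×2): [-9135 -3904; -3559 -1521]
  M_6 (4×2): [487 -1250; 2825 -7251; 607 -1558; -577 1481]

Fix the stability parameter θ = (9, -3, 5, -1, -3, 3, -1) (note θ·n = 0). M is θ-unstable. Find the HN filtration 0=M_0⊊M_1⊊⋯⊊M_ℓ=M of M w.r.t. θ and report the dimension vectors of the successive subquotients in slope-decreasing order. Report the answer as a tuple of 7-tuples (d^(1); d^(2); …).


Barcode: M ≅ I[1,7], I[2,2]^2, I[5,7], I[7,7]^2. HN layers by μ_θ (4 steps, strictly decreasing):
  μ^(1)=9/7; μ^(2)=1; μ^(3)=-1; μ^(4)=-3

((1, 1, 1, 1, 1, 1, 1); (0, 0, 0, 0, 0, 1, 1); (0, 0, 0, 0, 0, 0, 2); (0, 2, 0, 0, 1, 0, 0))


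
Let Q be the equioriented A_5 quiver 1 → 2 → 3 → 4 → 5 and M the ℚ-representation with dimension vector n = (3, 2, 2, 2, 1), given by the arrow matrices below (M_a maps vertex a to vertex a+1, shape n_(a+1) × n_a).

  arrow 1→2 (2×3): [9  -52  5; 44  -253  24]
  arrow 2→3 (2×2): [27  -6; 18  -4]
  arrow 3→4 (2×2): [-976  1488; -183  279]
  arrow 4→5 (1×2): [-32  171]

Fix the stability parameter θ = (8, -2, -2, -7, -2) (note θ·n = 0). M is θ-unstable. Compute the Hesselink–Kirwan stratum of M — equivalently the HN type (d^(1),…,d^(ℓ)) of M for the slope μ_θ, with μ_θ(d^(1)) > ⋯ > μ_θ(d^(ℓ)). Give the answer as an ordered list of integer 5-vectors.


Barcode: M ≅ I[1,1], I[1,2], I[1,5], I[3,3], I[4,4]. HN layers by μ_θ (5 steps, strictly decreasing):
  μ^(1)=8; μ^(2)=3; μ^(3)=-1; μ^(4)=-2; μ^(5)=-7

((1, 0, 0, 0, 0); (1, 1, 0, 0, 0); (1, 1, 1, 1, 1); (0, 0, 1, 0, 0); (0, 0, 0, 1, 0))


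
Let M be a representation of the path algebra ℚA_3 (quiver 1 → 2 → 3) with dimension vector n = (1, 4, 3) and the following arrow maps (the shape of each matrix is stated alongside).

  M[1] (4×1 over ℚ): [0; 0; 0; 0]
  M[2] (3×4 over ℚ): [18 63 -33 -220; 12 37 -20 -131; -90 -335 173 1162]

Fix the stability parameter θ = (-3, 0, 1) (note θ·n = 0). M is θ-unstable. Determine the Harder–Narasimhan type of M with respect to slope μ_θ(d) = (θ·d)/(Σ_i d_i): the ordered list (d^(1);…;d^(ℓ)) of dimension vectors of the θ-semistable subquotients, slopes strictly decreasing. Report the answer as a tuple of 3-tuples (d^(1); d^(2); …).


Barcode: M ≅ I[1,1], I[2,2], I[2,3]^3. HN layers by μ_θ (3 steps, strictly decreasing):
  μ^(1)=1; μ^(2)=0; μ^(3)=-3

((0, 0, 3); (0, 4, 0); (1, 0, 0))


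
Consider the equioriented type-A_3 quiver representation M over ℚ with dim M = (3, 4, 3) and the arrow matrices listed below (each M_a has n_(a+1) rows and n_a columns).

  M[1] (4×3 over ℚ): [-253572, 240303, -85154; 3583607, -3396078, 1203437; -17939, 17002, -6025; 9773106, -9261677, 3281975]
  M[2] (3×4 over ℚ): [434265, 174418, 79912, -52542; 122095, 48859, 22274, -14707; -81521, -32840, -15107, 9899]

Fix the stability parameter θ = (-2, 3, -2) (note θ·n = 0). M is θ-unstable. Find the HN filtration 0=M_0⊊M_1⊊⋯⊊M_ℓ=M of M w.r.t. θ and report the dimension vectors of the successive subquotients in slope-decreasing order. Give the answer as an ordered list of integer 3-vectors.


Interval decomposition of M: I[1,3]^3, I[2,2].
HN type (ℓ=3): μ^(1)=3; μ^(2)=1/2; μ^(3)=-2

((0, 1, 0); (0, 3, 3); (3, 0, 0))


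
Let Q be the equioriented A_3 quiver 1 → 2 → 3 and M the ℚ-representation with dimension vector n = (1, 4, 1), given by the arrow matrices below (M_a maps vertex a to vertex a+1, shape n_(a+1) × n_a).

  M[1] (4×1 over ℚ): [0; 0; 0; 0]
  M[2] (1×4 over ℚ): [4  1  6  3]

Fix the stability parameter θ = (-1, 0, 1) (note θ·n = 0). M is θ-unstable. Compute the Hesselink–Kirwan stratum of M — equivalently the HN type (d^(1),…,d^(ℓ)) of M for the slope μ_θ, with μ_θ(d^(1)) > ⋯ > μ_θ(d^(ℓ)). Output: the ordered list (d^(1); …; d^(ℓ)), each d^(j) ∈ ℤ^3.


Via rank(M_{q-1}∘⋯∘M_p): M ≅ I[1,1], I[2,2]^3, I[2,3].
μ_θ-semistable layers: μ^(1)=1; μ^(2)=0; μ^(3)=-1

((0, 0, 1); (0, 4, 0); (1, 0, 0))


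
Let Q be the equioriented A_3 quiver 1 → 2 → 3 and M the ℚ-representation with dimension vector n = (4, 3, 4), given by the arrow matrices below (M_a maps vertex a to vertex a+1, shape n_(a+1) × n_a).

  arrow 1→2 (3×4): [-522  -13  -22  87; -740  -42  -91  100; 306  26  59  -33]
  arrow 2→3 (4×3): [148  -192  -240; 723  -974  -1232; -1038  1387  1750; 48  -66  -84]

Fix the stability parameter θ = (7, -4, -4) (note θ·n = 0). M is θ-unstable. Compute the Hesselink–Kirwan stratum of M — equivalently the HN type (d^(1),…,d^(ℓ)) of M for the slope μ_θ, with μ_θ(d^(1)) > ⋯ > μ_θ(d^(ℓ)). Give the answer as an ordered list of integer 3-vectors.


Interval decomposition of M: I[1,1], I[1,2], I[1,3]^2, I[3,3]^2.
HN type (ℓ=4): μ^(1)=7; μ^(2)=3/2; μ^(3)=-1/3; μ^(4)=-4

((1, 0, 0); (1, 1, 0); (2, 2, 2); (0, 0, 2))


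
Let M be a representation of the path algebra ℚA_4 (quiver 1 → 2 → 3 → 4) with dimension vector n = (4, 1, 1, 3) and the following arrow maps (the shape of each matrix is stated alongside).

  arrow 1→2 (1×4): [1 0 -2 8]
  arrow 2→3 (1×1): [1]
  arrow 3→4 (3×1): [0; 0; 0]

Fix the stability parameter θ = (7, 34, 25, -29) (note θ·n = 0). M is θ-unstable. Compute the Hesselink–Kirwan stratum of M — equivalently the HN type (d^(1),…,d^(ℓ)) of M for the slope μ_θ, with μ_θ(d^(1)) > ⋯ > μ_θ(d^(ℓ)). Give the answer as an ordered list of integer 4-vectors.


Interval decomposition of M: I[1,1]^3, I[1,3], I[4,4]^3.
HN type (ℓ=3): μ^(1)=59/2; μ^(2)=7; μ^(3)=-29

((0, 1, 1, 0); (4, 0, 0, 0); (0, 0, 0, 3))


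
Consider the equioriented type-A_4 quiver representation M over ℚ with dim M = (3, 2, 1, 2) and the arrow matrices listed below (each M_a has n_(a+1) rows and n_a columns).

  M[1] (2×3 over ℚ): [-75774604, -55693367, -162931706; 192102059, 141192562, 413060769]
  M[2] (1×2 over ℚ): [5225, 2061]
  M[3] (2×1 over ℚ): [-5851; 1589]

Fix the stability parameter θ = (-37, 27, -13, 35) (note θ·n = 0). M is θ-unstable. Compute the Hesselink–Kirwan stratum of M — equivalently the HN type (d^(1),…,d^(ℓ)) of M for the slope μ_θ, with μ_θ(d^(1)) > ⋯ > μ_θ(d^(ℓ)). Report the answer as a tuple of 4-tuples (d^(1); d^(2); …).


Via rank(M_{q-1}∘⋯∘M_p): M ≅ I[1,1], I[1,2], I[1,4], I[4,4].
μ_θ-semistable layers: μ^(1)=35; μ^(2)=27; μ^(3)=7; μ^(4)=-37

((0, 0, 0, 2); (0, 1, 0, 0); (0, 1, 1, 0); (3, 0, 0, 0))


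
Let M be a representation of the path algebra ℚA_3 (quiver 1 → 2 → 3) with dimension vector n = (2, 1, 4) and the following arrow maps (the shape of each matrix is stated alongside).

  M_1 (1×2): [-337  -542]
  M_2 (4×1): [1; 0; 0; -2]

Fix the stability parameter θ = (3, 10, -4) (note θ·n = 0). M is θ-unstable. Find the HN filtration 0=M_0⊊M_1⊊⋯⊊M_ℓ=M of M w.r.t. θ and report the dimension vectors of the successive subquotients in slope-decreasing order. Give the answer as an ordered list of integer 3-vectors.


Via rank(M_{q-1}∘⋯∘M_p): M ≅ I[1,1], I[1,3], I[3,3]^3.
μ_θ-semistable layers: μ^(1)=3; μ^(2)=-4

((2, 1, 1); (0, 0, 3))


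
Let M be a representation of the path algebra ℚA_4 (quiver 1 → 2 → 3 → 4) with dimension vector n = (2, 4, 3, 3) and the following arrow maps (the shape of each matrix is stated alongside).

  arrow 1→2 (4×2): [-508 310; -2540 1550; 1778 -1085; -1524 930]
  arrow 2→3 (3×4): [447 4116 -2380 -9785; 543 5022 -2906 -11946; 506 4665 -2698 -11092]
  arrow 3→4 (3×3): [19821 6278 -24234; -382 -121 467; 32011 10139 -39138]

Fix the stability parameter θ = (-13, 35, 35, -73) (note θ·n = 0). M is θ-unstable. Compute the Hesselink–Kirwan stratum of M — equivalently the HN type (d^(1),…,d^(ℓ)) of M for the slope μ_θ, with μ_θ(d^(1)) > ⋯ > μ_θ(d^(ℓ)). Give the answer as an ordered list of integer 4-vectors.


Barcode: M ≅ I[1,1], I[1,4], I[2,2], I[2,4]^2. HN layers by μ_θ (3 steps, strictly decreasing):
  μ^(1)=35; μ^(2)=-1; μ^(3)=-13

((0, 1, 0, 0); (0, 3, 3, 3); (2, 0, 0, 0))


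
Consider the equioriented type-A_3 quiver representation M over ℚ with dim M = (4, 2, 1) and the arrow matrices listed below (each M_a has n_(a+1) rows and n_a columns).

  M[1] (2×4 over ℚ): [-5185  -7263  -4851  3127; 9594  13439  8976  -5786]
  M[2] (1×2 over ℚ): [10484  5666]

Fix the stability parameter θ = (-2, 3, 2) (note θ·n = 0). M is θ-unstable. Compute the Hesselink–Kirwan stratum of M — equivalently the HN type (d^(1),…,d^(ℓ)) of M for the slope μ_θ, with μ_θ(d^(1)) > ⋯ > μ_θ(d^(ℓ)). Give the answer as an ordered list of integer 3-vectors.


Barcode: M ≅ I[1,1]^2, I[1,2], I[1,3]. HN layers by μ_θ (3 steps, strictly decreasing):
  μ^(1)=3; μ^(2)=5/2; μ^(3)=-2

((0, 1, 0); (0, 1, 1); (4, 0, 0))


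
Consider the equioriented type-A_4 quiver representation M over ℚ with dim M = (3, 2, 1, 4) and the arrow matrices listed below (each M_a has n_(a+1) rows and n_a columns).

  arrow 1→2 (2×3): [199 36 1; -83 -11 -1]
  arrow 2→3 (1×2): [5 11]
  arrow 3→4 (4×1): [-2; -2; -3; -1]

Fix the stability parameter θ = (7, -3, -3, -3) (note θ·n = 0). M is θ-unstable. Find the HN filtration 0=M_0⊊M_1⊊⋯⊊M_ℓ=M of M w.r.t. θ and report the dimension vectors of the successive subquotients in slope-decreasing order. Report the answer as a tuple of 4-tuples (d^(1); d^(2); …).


Interval decomposition of M: I[1,1], I[1,2], I[1,4], I[4,4]^3.
HN type (ℓ=4): μ^(1)=7; μ^(2)=2; μ^(3)=-1/2; μ^(4)=-3

((1, 0, 0, 0); (1, 1, 0, 0); (1, 1, 1, 1); (0, 0, 0, 3))


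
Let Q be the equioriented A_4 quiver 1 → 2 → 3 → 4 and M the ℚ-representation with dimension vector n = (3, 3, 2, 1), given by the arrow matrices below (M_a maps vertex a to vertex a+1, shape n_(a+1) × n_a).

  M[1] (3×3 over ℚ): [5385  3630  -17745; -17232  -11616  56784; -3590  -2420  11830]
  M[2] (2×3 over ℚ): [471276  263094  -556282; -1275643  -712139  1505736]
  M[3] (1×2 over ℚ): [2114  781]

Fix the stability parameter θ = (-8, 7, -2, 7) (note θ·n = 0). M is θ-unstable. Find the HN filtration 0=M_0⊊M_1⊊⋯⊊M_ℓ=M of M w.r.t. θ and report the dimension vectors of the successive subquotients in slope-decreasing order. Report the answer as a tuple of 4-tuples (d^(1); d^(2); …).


Interval decomposition of M: I[1,1]^2, I[1,4], I[2,2], I[2,3].
HN type (ℓ=3): μ^(1)=7; μ^(2)=5/2; μ^(3)=-8

((0, 1, 0, 1); (0, 2, 2, 0); (3, 0, 0, 0))


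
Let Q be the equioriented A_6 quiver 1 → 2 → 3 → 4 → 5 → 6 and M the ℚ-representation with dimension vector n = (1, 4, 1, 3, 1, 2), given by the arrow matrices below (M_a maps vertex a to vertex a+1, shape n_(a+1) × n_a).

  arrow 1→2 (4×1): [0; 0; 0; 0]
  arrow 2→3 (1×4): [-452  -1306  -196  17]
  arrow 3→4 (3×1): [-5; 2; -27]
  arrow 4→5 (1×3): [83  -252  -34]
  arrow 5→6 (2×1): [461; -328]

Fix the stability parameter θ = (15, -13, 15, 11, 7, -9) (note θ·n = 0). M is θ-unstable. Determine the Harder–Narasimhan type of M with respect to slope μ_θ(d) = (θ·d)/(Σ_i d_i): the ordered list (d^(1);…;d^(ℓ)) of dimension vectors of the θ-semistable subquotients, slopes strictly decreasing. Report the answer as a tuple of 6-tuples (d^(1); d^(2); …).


Via rank(M_{q-1}∘⋯∘M_p): M ≅ I[1,1], I[2,2]^3, I[2,6], I[4,4]^2, I[6,6].
μ_θ-semistable layers: μ^(1)=15; μ^(2)=11; μ^(3)=6; μ^(4)=-9; μ^(5)=-13

((1, 0, 0, 0, 0, 0); (0, 0, 0, 2, 0, 0); (0, 0, 1, 1, 1, 1); (0, 0, 0, 0, 0, 1); (0, 4, 0, 0, 0, 0))


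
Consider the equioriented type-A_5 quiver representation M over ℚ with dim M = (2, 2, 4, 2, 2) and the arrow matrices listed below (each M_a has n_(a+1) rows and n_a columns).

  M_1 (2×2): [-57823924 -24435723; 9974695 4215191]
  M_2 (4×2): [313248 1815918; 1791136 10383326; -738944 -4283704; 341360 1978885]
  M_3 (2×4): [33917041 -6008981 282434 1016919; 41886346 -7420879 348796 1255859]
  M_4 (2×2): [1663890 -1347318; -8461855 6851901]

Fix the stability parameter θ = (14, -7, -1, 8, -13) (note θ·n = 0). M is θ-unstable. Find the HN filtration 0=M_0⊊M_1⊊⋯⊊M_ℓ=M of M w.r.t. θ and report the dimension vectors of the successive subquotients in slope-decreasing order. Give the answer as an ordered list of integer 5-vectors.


Via rank(M_{q-1}∘⋯∘M_p): M ≅ I[1,2], I[1,4], I[3,3]^2, I[3,5], I[5,5].
μ_θ-semistable layers: μ^(1)=8; μ^(2)=7/2; μ^(3)=2; μ^(4)=-1; μ^(5)=-2; μ^(6)=-13

((0, 0, 0, 1, 0); (1, 1, 0, 0, 0); (1, 1, 1, 0, 0); (0, 0, 2, 0, 0); (0, 0, 1, 1, 1); (0, 0, 0, 0, 1))


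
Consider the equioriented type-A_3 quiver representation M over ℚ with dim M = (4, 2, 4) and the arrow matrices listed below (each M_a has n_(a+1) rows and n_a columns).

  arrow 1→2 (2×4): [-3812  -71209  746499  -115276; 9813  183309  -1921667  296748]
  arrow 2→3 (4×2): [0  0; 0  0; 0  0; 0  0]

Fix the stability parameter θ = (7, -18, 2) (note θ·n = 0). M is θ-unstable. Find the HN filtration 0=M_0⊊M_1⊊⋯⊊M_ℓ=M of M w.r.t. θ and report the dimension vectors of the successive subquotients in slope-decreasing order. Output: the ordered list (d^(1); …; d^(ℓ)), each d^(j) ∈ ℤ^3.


Interval decomposition of M: I[1,1]^2, I[1,2]^2, I[3,3]^4.
HN type (ℓ=3): μ^(1)=7; μ^(2)=2; μ^(3)=-11/2

((2, 0, 0); (0, 0, 4); (2, 2, 0))


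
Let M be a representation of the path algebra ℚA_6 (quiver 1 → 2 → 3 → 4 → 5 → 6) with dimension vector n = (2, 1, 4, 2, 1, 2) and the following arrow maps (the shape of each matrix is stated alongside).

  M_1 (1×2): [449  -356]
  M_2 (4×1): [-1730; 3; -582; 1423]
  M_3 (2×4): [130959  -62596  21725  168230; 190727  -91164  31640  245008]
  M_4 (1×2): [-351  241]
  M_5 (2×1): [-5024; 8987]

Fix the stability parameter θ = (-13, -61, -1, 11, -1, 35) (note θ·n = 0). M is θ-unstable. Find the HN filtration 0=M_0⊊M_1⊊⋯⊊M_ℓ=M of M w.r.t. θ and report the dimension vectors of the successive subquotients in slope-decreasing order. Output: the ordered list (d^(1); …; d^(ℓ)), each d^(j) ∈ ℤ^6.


Via rank(M_{q-1}∘⋯∘M_p): M ≅ I[1,1], I[1,4], I[3,3]^2, I[3,6], I[6,6].
μ_θ-semistable layers: μ^(1)=35; μ^(2)=11; μ^(3)=5; μ^(4)=-1; μ^(5)=-13; μ^(6)=-37

((0, 0, 0, 0, 0, 2); (0, 0, 0, 1, 0, 0); (0, 0, 0, 1, 1, 0); (0, 0, 4, 0, 0, 0); (1, 0, 0, 0, 0, 0); (1, 1, 0, 0, 0, 0))


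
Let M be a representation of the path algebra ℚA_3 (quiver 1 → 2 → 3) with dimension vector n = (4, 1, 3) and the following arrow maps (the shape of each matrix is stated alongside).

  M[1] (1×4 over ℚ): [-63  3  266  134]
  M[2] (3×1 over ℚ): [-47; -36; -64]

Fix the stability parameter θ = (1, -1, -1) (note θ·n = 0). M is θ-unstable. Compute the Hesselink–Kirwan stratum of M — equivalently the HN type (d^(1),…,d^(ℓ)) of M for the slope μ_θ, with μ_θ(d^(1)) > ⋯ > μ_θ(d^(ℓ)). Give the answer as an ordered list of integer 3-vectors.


Via rank(M_{q-1}∘⋯∘M_p): M ≅ I[1,1]^3, I[1,3], I[3,3]^2.
μ_θ-semistable layers: μ^(1)=1; μ^(2)=-1/3; μ^(3)=-1

((3, 0, 0); (1, 1, 1); (0, 0, 2))


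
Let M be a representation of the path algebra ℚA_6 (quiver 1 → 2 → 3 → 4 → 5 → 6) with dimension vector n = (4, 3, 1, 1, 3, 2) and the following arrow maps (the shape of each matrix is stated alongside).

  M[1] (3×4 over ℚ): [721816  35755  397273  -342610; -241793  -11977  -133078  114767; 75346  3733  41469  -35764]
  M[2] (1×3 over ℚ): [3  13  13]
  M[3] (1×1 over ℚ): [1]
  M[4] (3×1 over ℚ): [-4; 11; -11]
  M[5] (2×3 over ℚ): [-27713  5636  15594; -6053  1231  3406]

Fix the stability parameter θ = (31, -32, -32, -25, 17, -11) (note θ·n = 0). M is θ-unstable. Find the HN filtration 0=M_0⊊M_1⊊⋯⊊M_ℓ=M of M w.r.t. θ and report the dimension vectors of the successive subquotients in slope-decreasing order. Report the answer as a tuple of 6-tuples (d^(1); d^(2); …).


Via rank(M_{q-1}∘⋯∘M_p): M ≅ I[1,1], I[1,2]^2, I[1,6], I[5,5], I[5,6].
μ_θ-semistable layers: μ^(1)=31; μ^(2)=17; μ^(3)=3; μ^(4)=-1/2; μ^(5)=-29/2

((1, 0, 0, 0, 0, 0); (0, 0, 0, 0, 1, 0); (0, 0, 0, 0, 2, 2); (2, 2, 0, 0, 0, 0); (1, 1, 1, 1, 0, 0))


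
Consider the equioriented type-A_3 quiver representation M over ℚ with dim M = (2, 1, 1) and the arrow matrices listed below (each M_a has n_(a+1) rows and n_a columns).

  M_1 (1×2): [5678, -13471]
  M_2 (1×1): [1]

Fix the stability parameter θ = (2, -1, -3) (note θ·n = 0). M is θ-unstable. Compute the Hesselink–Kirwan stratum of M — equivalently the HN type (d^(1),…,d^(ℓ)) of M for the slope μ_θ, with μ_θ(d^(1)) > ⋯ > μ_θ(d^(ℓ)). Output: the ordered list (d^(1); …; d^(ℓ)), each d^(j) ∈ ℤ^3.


Via rank(M_{q-1}∘⋯∘M_p): M ≅ I[1,1], I[1,3].
μ_θ-semistable layers: μ^(1)=2; μ^(2)=-2/3

((1, 0, 0); (1, 1, 1))


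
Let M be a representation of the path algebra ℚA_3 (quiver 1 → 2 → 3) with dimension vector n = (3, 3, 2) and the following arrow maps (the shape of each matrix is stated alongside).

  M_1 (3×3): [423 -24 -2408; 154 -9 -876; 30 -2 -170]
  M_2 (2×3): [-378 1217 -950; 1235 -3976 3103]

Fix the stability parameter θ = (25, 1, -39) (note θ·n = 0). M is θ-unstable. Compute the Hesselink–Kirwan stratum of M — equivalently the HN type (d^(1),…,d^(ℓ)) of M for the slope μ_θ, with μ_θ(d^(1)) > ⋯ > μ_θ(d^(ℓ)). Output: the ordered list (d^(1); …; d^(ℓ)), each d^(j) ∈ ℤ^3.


Via rank(M_{q-1}∘⋯∘M_p): M ≅ I[1,2], I[1,3]^2.
μ_θ-semistable layers: μ^(1)=13; μ^(2)=-13/3

((1, 1, 0); (2, 2, 2))


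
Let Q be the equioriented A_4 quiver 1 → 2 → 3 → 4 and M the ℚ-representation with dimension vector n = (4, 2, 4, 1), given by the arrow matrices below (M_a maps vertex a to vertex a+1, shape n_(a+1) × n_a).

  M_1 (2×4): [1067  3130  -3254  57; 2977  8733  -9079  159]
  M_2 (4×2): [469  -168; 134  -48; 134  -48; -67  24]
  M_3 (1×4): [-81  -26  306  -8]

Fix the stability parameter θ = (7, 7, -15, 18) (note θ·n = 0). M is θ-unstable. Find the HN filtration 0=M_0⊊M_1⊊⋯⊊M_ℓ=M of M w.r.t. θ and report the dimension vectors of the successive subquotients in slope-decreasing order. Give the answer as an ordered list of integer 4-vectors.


Interval decomposition of M: I[1,1]^2, I[1,2], I[1,4], I[3,3]^3.
HN type (ℓ=4): μ^(1)=18; μ^(2)=7; μ^(3)=-1/3; μ^(4)=-15

((0, 0, 0, 1); (3, 1, 0, 0); (1, 1, 1, 0); (0, 0, 3, 0))


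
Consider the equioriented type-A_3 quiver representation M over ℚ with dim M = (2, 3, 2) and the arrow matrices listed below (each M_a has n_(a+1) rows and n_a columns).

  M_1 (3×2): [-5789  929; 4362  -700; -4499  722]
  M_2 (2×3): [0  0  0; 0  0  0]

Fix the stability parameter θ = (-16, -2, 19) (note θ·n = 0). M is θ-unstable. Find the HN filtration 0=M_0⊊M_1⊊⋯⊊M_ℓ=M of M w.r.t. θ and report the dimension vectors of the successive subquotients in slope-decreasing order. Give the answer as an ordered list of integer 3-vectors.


Interval decomposition of M: I[1,2]^2, I[2,2], I[3,3]^2.
HN type (ℓ=3): μ^(1)=19; μ^(2)=-2; μ^(3)=-16

((0, 0, 2); (0, 3, 0); (2, 0, 0))


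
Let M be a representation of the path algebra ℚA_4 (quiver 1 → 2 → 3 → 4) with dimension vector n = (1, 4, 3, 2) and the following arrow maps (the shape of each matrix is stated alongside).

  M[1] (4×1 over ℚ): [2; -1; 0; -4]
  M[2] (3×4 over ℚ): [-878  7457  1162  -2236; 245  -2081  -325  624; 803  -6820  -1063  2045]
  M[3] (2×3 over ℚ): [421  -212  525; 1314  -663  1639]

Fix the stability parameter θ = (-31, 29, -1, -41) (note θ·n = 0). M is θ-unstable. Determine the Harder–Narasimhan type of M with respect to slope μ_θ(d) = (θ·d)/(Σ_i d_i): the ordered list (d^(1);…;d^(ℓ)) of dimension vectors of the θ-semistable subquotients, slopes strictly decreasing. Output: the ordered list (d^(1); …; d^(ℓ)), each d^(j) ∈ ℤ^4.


Interval decomposition of M: I[1,4], I[2,2], I[2,3], I[2,4].
HN type (ℓ=4): μ^(1)=29; μ^(2)=14; μ^(3)=-13/3; μ^(4)=-31

((0, 1, 0, 0); (0, 1, 1, 0); (0, 2, 2, 2); (1, 0, 0, 0))


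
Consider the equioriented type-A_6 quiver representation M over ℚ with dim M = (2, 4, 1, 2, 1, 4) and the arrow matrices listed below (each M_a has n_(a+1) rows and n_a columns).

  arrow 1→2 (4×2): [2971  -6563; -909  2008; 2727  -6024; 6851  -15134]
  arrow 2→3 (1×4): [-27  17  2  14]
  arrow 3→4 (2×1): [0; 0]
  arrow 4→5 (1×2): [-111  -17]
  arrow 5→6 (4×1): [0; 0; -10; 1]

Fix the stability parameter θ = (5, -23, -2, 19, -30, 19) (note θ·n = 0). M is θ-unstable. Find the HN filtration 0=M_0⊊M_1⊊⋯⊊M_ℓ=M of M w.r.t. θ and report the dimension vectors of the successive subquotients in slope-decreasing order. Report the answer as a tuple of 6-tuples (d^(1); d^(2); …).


Via rank(M_{q-1}∘⋯∘M_p): M ≅ I[1,2], I[1,3], I[2,2]^2, I[4,4], I[4,6], I[6,6]^3.
μ_θ-semistable layers: μ^(1)=19; μ^(2)=-2; μ^(3)=-11/2; μ^(4)=-9; μ^(5)=-23

((0, 0, 0, 1, 0, 4); (0, 0, 1, 0, 0, 0); (0, 0, 0, 1, 1, 0); (2, 2, 0, 0, 0, 0); (0, 2, 0, 0, 0, 0))


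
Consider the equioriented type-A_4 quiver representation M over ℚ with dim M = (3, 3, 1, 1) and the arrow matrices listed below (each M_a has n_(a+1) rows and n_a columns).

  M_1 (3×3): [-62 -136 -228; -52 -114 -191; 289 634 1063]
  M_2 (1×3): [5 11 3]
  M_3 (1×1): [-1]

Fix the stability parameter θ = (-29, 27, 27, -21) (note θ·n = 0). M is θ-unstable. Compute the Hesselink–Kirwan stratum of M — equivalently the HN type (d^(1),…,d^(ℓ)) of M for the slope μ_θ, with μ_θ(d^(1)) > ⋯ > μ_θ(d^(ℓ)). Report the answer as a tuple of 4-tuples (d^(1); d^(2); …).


Via rank(M_{q-1}∘⋯∘M_p): M ≅ I[1,1], I[1,2], I[1,4], I[2,2].
μ_θ-semistable layers: μ^(1)=27; μ^(2)=11; μ^(3)=-29

((0, 2, 0, 0); (0, 1, 1, 1); (3, 0, 0, 0))


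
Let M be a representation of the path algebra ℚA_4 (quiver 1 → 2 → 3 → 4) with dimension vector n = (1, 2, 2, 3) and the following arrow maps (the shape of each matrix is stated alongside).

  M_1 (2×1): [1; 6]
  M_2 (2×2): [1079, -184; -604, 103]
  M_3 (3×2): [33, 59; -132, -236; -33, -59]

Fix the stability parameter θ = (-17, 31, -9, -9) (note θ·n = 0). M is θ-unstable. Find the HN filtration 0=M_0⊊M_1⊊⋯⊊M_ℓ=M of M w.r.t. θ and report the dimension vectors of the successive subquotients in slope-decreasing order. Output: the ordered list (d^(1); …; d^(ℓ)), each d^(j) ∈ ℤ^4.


Interval decomposition of M: I[1,4], I[2,3], I[4,4]^2.
HN type (ℓ=4): μ^(1)=11; μ^(2)=13/3; μ^(3)=-9; μ^(4)=-17

((0, 1, 1, 0); (0, 1, 1, 1); (0, 0, 0, 2); (1, 0, 0, 0))


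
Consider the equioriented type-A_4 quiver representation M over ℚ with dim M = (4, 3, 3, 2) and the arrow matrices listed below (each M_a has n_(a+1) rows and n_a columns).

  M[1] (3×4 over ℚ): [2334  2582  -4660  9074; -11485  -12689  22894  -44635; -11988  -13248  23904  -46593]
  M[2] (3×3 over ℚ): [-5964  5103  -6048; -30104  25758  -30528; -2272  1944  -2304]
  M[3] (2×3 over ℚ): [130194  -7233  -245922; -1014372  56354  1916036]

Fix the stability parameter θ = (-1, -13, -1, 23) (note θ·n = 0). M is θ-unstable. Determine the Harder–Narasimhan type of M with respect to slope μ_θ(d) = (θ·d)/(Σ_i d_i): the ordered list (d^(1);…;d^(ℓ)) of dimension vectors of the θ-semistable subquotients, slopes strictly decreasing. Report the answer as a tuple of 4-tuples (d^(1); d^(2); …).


Barcode: M ≅ I[1,1]^2, I[1,2], I[1,3], I[2,2], I[3,3], I[3,4], I[4,4]. HN layers by μ_θ (4 steps, strictly decreasing):
  μ^(1)=23; μ^(2)=-1; μ^(3)=-7; μ^(4)=-13

((0, 0, 0, 2); (2, 0, 3, 0); (2, 2, 0, 0); (0, 1, 0, 0))


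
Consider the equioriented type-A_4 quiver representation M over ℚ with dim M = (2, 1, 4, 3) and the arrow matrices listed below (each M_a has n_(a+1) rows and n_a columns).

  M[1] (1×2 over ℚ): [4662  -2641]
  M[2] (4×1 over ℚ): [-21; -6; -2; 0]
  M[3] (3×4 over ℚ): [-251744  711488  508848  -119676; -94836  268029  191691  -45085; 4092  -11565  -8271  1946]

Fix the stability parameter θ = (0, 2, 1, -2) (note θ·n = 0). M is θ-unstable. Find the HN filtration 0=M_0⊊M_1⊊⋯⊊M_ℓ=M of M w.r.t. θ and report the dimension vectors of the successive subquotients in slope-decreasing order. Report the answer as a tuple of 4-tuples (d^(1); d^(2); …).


Interval decomposition of M: I[1,1], I[1,3], I[3,3], I[3,4]^2, I[4,4].
HN type (ℓ=5): μ^(1)=3/2; μ^(2)=1; μ^(3)=0; μ^(4)=-1/2; μ^(5)=-2

((0, 1, 1, 0); (0, 0, 1, 0); (2, 0, 0, 0); (0, 0, 2, 2); (0, 0, 0, 1))


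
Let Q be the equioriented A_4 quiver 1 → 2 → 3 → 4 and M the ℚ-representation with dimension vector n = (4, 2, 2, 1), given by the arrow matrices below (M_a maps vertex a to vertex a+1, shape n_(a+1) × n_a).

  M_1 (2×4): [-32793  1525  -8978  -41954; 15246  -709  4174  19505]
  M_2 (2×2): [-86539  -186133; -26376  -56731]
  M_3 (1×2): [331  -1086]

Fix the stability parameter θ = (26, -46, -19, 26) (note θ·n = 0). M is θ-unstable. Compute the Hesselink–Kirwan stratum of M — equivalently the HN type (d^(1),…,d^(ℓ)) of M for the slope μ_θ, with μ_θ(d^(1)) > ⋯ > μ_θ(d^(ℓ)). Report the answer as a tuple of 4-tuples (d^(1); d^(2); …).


Via rank(M_{q-1}∘⋯∘M_p): M ≅ I[1,1]^2, I[1,3], I[1,4].
μ_θ-semistable layers: μ^(1)=26; μ^(2)=-13

((2, 0, 0, 1); (2, 2, 2, 0))


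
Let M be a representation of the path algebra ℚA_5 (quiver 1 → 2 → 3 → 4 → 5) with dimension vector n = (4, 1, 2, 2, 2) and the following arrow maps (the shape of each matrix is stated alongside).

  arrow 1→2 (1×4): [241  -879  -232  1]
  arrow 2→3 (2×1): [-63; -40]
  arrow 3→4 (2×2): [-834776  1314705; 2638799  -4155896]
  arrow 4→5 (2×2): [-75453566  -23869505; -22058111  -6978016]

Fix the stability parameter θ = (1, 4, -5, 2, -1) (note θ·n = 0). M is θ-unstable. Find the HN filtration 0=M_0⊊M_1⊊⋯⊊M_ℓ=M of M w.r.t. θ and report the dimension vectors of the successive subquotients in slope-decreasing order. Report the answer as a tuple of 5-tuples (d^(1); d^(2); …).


Interval decomposition of M: I[1,1]^3, I[1,5], I[3,5].
HN type (ℓ=4): μ^(1)=1; μ^(2)=1/2; μ^(3)=0; μ^(4)=-5

((3, 0, 0, 0, 0); (0, 0, 0, 2, 2); (1, 1, 1, 0, 0); (0, 0, 1, 0, 0))


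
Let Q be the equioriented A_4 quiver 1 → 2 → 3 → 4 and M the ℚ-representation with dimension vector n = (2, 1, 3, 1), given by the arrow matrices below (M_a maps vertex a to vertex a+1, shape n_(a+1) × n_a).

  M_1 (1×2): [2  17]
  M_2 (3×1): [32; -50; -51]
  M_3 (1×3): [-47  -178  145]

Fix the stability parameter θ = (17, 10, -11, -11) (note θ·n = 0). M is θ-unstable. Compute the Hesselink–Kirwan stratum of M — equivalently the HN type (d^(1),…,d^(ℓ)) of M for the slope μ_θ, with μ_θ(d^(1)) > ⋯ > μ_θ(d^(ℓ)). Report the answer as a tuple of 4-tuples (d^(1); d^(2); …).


Barcode: M ≅ I[1,1], I[1,4], I[3,3]^2. HN layers by μ_θ (3 steps, strictly decreasing):
  μ^(1)=17; μ^(2)=5/4; μ^(3)=-11

((1, 0, 0, 0); (1, 1, 1, 1); (0, 0, 2, 0))


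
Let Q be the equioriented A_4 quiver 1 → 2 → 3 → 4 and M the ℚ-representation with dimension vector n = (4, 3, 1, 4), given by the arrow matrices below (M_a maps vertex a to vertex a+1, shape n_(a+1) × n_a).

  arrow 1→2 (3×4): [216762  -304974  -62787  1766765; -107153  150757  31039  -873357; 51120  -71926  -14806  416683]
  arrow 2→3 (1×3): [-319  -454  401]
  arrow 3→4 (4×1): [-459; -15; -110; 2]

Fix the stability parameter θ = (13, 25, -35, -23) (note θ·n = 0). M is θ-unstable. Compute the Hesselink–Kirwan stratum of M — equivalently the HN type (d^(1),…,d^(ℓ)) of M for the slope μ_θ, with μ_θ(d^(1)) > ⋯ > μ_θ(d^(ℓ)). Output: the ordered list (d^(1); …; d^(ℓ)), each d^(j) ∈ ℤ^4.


Interval decomposition of M: I[1,1], I[1,2]^2, I[1,4], I[4,4]^3.
HN type (ℓ=4): μ^(1)=25; μ^(2)=13; μ^(3)=-5; μ^(4)=-23

((0, 2, 0, 0); (3, 0, 0, 0); (1, 1, 1, 1); (0, 0, 0, 3))


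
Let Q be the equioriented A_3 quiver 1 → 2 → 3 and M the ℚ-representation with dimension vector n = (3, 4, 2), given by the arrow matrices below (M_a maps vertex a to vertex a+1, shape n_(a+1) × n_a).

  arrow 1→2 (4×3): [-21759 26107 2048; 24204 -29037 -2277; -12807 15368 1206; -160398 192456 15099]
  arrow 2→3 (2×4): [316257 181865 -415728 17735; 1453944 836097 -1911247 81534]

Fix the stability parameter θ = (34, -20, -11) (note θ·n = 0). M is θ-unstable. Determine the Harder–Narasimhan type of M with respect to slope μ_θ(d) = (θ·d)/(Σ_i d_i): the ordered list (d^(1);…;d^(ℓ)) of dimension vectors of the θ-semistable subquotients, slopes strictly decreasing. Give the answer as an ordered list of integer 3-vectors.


Barcode: M ≅ I[1,2], I[1,3]^2, I[2,2]. HN layers by μ_θ (3 steps, strictly decreasing):
  μ^(1)=7; μ^(2)=1; μ^(3)=-20

((1, 1, 0); (2, 2, 2); (0, 1, 0))


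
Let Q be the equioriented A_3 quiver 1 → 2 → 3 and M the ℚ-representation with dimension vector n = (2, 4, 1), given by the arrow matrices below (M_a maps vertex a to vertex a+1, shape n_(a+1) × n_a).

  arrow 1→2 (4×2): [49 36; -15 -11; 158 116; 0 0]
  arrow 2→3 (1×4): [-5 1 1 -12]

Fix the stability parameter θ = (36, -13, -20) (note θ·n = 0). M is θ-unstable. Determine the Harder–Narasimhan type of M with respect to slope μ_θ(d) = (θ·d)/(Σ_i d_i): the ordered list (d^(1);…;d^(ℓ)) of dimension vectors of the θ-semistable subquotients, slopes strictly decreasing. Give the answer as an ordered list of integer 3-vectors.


Via rank(M_{q-1}∘⋯∘M_p): M ≅ I[1,2], I[1,3], I[2,2]^2.
μ_θ-semistable layers: μ^(1)=23/2; μ^(2)=1; μ^(3)=-13

((1, 1, 0); (1, 1, 1); (0, 2, 0))


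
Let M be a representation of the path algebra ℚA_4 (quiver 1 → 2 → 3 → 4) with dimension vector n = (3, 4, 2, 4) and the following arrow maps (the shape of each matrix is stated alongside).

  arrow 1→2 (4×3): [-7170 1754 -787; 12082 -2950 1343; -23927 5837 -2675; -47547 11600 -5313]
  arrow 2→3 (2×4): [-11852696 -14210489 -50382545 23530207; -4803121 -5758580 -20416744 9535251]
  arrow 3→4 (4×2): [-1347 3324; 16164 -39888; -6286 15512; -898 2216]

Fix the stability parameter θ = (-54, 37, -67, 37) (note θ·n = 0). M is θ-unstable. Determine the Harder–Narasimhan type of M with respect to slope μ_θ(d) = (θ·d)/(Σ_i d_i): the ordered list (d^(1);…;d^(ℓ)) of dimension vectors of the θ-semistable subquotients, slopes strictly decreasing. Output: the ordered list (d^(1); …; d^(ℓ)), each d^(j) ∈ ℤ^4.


Via rank(M_{q-1}∘⋯∘M_p): M ≅ I[1,2], I[1,3], I[1,4], I[2,2], I[4,4]^3.
μ_θ-semistable layers: μ^(1)=37; μ^(2)=-15; μ^(3)=-54

((0, 2, 0, 4); (0, 2, 2, 0); (3, 0, 0, 0))


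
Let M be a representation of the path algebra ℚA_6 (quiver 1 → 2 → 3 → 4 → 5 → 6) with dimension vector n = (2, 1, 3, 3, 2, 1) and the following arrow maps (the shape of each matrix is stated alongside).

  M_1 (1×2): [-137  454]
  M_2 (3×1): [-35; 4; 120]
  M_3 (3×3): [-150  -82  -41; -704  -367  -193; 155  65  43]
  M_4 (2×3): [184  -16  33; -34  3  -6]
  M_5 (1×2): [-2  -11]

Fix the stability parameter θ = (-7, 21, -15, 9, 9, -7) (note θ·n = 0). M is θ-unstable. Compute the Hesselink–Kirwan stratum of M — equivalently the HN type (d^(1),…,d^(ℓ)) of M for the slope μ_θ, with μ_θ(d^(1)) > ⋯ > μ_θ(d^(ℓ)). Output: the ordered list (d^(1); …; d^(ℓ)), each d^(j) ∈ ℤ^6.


Barcode: M ≅ I[1,1], I[1,5], I[3,4], I[3,6]. HN layers by μ_θ (5 steps, strictly decreasing):
  μ^(1)=9; μ^(2)=11/3; μ^(3)=3; μ^(4)=-7; μ^(5)=-15

((0, 0, 0, 2, 1, 0); (0, 0, 0, 1, 1, 1); (0, 1, 1, 0, 0, 0); (2, 0, 0, 0, 0, 0); (0, 0, 2, 0, 0, 0))
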